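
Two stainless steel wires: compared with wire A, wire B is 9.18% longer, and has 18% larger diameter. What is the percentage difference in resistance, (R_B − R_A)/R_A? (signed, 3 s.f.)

-21.6%

R ∝ L/d², so R_B/R_A = (1 + 9.18/100) × (1 + 18/100)⁻²
= 1.092 × 0.7182 = 0.7841
(R_B − R_A)/R_A = 0.7841 − 1 = -21.6%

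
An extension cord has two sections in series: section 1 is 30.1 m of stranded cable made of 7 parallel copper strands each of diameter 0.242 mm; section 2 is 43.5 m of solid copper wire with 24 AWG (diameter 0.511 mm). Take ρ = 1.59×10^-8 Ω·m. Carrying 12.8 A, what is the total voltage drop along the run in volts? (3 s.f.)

62.2 V

Section 1: A_strand = π(1.2100e-04)² = 4.600e-08 m²; R₁ = ρL/(N·A_s) = (1.59×10^-8)(30.1)/(7×4.600e-08) = 1.486 Ω
Section 2: A = π(0.511/2 mm)² = π(2.5550e-04 m)² = 2.051e-07 m²
R₂ = (1.59×10^-8)(43.5)/(2.051e-07) = 3.373 Ω
R = R₁ + R₂ = 4.859 Ω
V = IR = 12.8 × 4.859 = 62.2 V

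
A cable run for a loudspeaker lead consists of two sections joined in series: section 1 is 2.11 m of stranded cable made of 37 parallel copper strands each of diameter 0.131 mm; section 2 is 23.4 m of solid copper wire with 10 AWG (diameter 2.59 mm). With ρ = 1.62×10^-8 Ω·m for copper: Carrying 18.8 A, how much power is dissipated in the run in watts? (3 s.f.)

Section 1: A_strand = π(6.5500e-05)² = 1.348e-08 m²; R₁ = ρL/(N·A_s) = (1.62×10^-8)(2.11)/(37×1.348e-08) = 0.06854 Ω
Section 2: A = π(2.59/2 mm)² = π(1.2950e-03 m)² = 5.269e-06 m²
R₂ = (1.62×10^-8)(23.4)/(5.269e-06) = 0.07195 Ω
R = R₁ + R₂ = 0.1405 Ω
P = I²R = (18.8)² × 0.1405 = 49.7 W

49.7 W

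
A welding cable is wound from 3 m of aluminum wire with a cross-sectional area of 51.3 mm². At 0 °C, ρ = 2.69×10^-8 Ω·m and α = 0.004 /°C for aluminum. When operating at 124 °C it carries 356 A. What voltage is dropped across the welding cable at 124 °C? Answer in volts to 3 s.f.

A = 51.3 mm² = 5.130e-05 m²
R₍0₎ = ρL/A = (2.69×10^-8)(3)/(5.130e-05) = 0.001573 Ω
R₍124₎ = R₍0₎(1 + αΔT) = 0.001573 × (1 + 0.004×124) = 0.002353 Ω
V = IR = 356 × 0.002353 = 0.838 V

0.838 V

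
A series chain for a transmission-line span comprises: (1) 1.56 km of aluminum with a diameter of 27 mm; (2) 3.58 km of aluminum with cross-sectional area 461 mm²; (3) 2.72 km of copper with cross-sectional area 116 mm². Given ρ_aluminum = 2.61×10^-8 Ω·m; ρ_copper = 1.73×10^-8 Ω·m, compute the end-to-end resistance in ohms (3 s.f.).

0.679 Ω

Seg 1: A = π(d/2)² = π(1.3500e-02 m)² = 5.726e-04 m²
R_1 = (2.61×10^-8)(1560)/(5.726e-04) = 0.07111 Ω
Seg 2: A = 461 mm² = 4.610e-04 m²
R_2 = (2.61×10^-8)(3580)/(4.610e-04) = 0.2027 Ω
Seg 3: A = 116 mm² = 1.160e-04 m²
R_3 = (1.73×10^-8)(2720)/(1.160e-04) = 0.4057 Ω
R_total = R_1 + R_2 + R_3 = 0.679 Ω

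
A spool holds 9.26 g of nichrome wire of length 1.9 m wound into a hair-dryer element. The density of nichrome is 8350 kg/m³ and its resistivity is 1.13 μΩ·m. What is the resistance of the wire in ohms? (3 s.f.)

3.68 Ω

ρ = 1.13 μΩ·m = 1.13×10^-6 Ω·m
A = m/(density·L) = 0.00926/(8350×1.9) = 5.8367e-07 m²
R = ρL/A = (1.13×10^-6)(1.9)/(5.8367e-07) = 3.68 Ω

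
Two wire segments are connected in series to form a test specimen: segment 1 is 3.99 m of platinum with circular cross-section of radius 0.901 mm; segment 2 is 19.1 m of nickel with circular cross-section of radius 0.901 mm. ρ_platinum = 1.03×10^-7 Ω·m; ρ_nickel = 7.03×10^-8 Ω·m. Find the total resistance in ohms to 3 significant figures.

0.688 Ω

Segment 1: A = πr² = π(9.0100e-04 m)² = 2.550e-06 m²
R₁ = ρL/A = (1.03×10^-7)(3.99)/(2.550e-06) = 0.1611 Ω
R₂ = (7.03×10^-8)(19.1)/(2.550e-06) = 0.5265 Ω
R = R₁ + R₂ = 0.688 Ω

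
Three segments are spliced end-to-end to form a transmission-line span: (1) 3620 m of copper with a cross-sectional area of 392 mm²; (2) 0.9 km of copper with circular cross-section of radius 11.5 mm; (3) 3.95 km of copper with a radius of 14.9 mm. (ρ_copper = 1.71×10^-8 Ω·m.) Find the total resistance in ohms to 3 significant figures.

0.292 Ω

Seg 1: A = 392 mm² = 3.920e-04 m²
R_1 = (1.71×10^-8)(3620)/(3.920e-04) = 0.1579 Ω
Seg 2: A = πr² = π(1.1500e-02 m)² = 4.155e-04 m²
R_2 = (1.71×10^-8)(900)/(4.155e-04) = 0.03704 Ω
Seg 3: A = πr² = π(1.4900e-02 m)² = 6.975e-04 m²
R_3 = (1.71×10^-8)(3950)/(6.975e-04) = 0.09684 Ω
R_total = R_1 + R_2 + R_3 = 0.292 Ω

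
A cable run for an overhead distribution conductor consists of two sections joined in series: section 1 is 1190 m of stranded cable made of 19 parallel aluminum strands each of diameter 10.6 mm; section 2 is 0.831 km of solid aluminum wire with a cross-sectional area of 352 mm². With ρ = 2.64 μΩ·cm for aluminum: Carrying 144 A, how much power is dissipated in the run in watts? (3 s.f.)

1680 W

ρ = 2.64 μΩ·cm = 2.64×10^-8 Ω·m
Section 1: A_strand = π(5.3000e-03)² = 8.825e-05 m²; R₁ = ρL/(N·A_s) = (2.64×10^-8)(1190)/(19×8.825e-05) = 0.01874 Ω
Section 2: A = 352 mm² = 3.520e-04 m²
R₂ = (2.64×10^-8)(831)/(3.520e-04) = 0.06232 Ω
R = R₁ + R₂ = 0.08106 Ω
P = I²R = (144)² × 0.08106 = 1680 W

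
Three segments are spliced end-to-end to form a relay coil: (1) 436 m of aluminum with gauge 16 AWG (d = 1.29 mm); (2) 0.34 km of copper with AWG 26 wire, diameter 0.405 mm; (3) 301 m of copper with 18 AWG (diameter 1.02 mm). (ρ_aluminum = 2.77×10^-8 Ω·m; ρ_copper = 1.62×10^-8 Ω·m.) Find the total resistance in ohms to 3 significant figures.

58.0 Ω

Seg 1: A = π(1.29/2 mm)² = π(6.4500e-04 m)² = 1.307e-06 m²
R_1 = (2.77×10^-8)(436)/(1.307e-06) = 9.241 Ω
Seg 2: A = π(0.405/2 mm)² = π(2.0250e-04 m)² = 1.288e-07 m²
R_2 = (1.62×10^-8)(340)/(1.288e-07) = 42.76 Ω
Seg 3: A = π(1.02/2 mm)² = π(5.1000e-04 m)² = 8.171e-07 m²
R_3 = (1.62×10^-8)(301)/(8.171e-07) = 5.967 Ω
R_total = R_1 + R_2 + R_3 = 58.0 Ω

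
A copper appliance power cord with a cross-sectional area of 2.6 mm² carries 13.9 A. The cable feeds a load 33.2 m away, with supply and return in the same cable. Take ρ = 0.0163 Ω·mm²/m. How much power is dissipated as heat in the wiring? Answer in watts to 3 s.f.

80.4 W

ρ = 0.0163 Ω·mm²/m = 1.63×10^-8 Ω·m
A = 2.6 mm² = 2.600e-06 m²
Total conductor length (both ways) L = 2 × 33.2 = 66.4 m
R = ρL/A = (1.63×10^-8)(66.4)/(2.600e-06) = 0.4163 Ω
P = I²R = (13.9)² × 0.4163 = 80.4 W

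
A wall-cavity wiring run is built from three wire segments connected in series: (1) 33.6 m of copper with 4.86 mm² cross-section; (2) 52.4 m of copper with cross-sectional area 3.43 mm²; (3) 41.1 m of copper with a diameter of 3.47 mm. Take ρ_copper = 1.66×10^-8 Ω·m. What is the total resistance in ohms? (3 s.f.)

0.441 Ω

Seg 1: A = 4.86 mm² = 4.860e-06 m²
R_1 = (1.66×10^-8)(33.6)/(4.860e-06) = 0.1148 Ω
Seg 2: A = 3.43 mm² = 3.430e-06 m²
R_2 = (1.66×10^-8)(52.4)/(3.430e-06) = 0.2536 Ω
Seg 3: A = π(d/2)² = π(1.7350e-03 m)² = 9.457e-06 m²
R_3 = (1.66×10^-8)(41.1)/(9.457e-06) = 0.07214 Ω
R_total = R_1 + R_2 + R_3 = 0.441 Ω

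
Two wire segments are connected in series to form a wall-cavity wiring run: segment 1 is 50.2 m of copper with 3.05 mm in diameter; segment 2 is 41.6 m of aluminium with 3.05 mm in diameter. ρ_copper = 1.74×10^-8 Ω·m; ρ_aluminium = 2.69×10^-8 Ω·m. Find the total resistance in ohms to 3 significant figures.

0.273 Ω

Segment 1: A = π(d/2)² = π(1.5250e-03 m)² = 7.306e-06 m²
R₁ = ρL/A = (1.74×10^-8)(50.2)/(7.306e-06) = 0.1196 Ω
R₂ = (2.69×10^-8)(41.6)/(7.306e-06) = 0.1532 Ω
R = R₁ + R₂ = 0.273 Ω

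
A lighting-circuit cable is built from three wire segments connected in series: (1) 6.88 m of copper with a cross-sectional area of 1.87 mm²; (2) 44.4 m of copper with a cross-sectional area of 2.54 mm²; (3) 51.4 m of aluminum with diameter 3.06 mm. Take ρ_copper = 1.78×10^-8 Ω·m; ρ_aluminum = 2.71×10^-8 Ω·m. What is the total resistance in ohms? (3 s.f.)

0.566 Ω

Seg 1: A = 1.87 mm² = 1.870e-06 m²
R_1 = (1.78×10^-8)(6.88)/(1.870e-06) = 0.06549 Ω
Seg 2: A = 2.54 mm² = 2.540e-06 m²
R_2 = (1.78×10^-8)(44.4)/(2.540e-06) = 0.3111 Ω
Seg 3: A = π(d/2)² = π(1.5300e-03 m)² = 7.354e-06 m²
R_3 = (2.71×10^-8)(51.4)/(7.354e-06) = 0.1894 Ω
R_total = R_1 + R_2 + R_3 = 0.566 Ω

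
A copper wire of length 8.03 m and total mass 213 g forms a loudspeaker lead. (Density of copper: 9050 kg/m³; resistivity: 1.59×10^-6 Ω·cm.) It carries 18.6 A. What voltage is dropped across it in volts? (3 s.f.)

0.810 V

ρ = 1.59×10^-6 Ω·cm = 1.59×10^-8 Ω·m
A = m/(density·L) = 0.213/(9050×8.03) = 2.9310e-06 m²
R = ρL/A = (1.59×10^-8)(8.03)/(2.9310e-06) = 0.04356 Ω
V = IR = 18.6 × 0.04356 = 0.810 V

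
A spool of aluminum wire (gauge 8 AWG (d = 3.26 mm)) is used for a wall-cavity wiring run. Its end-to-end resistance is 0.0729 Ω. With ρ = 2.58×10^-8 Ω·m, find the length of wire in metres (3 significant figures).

23.6 m

A = π(3.26/2 mm)² = π(1.6300e-03 m)² = 8.347e-06 m²
L = RA/ρ = (0.0729)(8.347e-06)/(2.58×10^-8) = 23.6 m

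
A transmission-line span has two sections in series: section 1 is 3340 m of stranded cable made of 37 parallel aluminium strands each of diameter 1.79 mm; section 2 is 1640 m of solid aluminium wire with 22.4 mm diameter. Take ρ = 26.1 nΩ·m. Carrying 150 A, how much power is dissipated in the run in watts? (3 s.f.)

ρ = 26.1 nΩ·m = 2.61×10^-8 Ω·m
Section 1: A_strand = π(8.9500e-04)² = 2.516e-06 m²; R₁ = ρL/(N·A_s) = (2.61×10^-8)(3340)/(37×2.516e-06) = 0.9362 Ω
Section 2: A = π(d/2)² = π(1.1200e-02 m)² = 3.941e-04 m²
R₂ = (2.61×10^-8)(1640)/(3.941e-04) = 0.1086 Ω
R = R₁ + R₂ = 1.045 Ω
P = I²R = (150)² × 1.045 = 23500 W

23500 W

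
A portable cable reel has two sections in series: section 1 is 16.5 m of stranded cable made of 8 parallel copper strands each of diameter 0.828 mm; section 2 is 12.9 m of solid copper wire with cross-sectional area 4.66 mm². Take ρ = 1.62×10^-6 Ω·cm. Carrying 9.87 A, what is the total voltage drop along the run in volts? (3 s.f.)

ρ = 1.62×10^-6 Ω·cm = 1.62×10^-8 Ω·m
Section 1: A_strand = π(4.1400e-04)² = 5.385e-07 m²; R₁ = ρL/(N·A_s) = (1.62×10^-8)(16.5)/(8×5.385e-07) = 0.06205 Ω
Section 2: A = 4.66 mm² = 4.660e-06 m²
R₂ = (1.62×10^-8)(12.9)/(4.660e-06) = 0.04485 Ω
R = R₁ + R₂ = 0.1069 Ω
V = IR = 9.87 × 0.1069 = 1.06 V

1.06 V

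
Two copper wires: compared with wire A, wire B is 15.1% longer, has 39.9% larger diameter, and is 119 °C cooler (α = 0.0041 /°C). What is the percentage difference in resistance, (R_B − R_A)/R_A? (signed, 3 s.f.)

R ∝ ρL/d² with ρ ∝ (1+αΔT), so R_B/R_A = (1 + 15.1/100) × (1 + 39.9/100)⁻² × (1 − 0.0041×119)
= 1.151 × 0.5109 × 0.5121 = 0.3012
(R_B − R_A)/R_A = 0.3012 − 1 = -69.9%

-69.9%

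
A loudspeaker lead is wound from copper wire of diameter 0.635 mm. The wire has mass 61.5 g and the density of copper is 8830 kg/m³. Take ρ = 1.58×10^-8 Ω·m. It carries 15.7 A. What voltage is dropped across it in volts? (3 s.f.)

17.2 V

A = π(d/2)² = π(3.1750e-04 m)² = 3.1669e-07 m²
L = m/(density·A) = 0.0615/(8830×3.1669e-07) = 21.99 m
R = ρL/A = (1.58×10^-8)(21.99)/(3.1669e-07) = 1.097 Ω
V = IR = 15.7 × 1.097 = 17.2 V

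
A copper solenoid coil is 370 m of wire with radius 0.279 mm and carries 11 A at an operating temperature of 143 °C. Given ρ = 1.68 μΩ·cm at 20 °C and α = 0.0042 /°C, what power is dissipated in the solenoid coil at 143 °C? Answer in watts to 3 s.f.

ρ = 1.68 μΩ·cm = 1.68×10^-8 Ω·m
A = πr² = π(2.7900e-04 m)² = 2.445e-07 m²
R₍20₎ = ρL/A = (1.68×10^-8)(370)/(2.445e-07) = 25.42 Ω
R₍143₎ = R₍20₎(1 + αΔT) = 25.42 × (1 + 0.0042×123) = 38.55 Ω
P = I²R = (11)² × 38.55 = 4660 W

4660 W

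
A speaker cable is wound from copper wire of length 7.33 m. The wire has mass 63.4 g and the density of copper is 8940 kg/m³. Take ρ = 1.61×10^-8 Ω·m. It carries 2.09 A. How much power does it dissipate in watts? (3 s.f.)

0.533 W

A = m/(density·L) = 0.0634/(8940×7.33) = 9.6749e-07 m²
R = ρL/A = (1.61×10^-8)(7.33)/(9.6749e-07) = 0.122 Ω
P = I²R = (2.09)² × 0.122 = 0.533 W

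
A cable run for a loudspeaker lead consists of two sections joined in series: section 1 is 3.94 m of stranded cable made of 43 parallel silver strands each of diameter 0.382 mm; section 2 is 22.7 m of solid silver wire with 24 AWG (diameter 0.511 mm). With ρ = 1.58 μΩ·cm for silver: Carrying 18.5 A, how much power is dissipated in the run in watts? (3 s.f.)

ρ = 1.58 μΩ·cm = 1.58×10^-8 Ω·m
Section 1: A_strand = π(1.9100e-04)² = 1.146e-07 m²; R₁ = ρL/(N·A_s) = (1.58×10^-8)(3.94)/(43×1.146e-07) = 0.01263 Ω
Section 2: A = π(0.511/2 mm)² = π(2.5550e-04 m)² = 2.051e-07 m²
R₂ = (1.58×10^-8)(22.7)/(2.051e-07) = 1.749 Ω
R = R₁ + R₂ = 1.761 Ω
P = I²R = (18.5)² × 1.761 = 603 W

603 W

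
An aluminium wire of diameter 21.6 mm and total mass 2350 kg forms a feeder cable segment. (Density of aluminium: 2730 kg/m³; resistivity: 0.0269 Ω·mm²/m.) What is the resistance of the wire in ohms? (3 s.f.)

ρ = 0.0269 Ω·mm²/m = 2.69×10^-8 Ω·m
A = π(d/2)² = π(1.0800e-02 m)² = 3.6644e-04 m²
L = m/(density·A) = 2350/(2730×3.6644e-04) = 2349 m
R = ρL/A = (2.69×10^-8)(2349)/(3.6644e-04) = 0.172 Ω

0.172 Ω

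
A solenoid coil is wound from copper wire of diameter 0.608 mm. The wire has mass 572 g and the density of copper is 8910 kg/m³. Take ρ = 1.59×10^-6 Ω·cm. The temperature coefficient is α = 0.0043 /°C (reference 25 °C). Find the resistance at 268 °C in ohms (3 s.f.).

24.8 Ω

ρ = 1.59×10^-6 Ω·cm = 1.59×10^-8 Ω·m
A = π(d/2)² = π(3.0400e-04 m)² = 2.9033e-07 m²
L = m/(density·A) = 0.572/(8910×2.9033e-07) = 221.1 m
R = ρL/A = (1.59×10^-8)(221.1)/(2.9033e-07) = 12.11 Ω
R(268 °C) = 12.11 × (1 + 0.0043×243) = 24.8 Ω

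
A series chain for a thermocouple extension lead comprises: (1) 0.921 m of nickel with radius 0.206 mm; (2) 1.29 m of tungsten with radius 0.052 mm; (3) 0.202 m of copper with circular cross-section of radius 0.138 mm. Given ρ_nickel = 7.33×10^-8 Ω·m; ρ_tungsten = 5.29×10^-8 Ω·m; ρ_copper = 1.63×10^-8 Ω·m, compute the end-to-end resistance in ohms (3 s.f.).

Seg 1: A = πr² = π(2.0600e-04 m)² = 1.333e-07 m²
R_1 = (7.33×10^-8)(0.921)/(1.333e-07) = 0.5064 Ω
Seg 2: A = πr² = π(5.2000e-05 m)² = 8.495e-09 m²
R_2 = (5.29×10^-8)(1.29)/(8.495e-09) = 8.033 Ω
Seg 3: A = πr² = π(1.3800e-04 m)² = 5.983e-08 m²
R_3 = (1.63×10^-8)(0.202)/(5.983e-08) = 0.05503 Ω
R_total = R_1 + R_2 + R_3 = 8.59 Ω

8.59 Ω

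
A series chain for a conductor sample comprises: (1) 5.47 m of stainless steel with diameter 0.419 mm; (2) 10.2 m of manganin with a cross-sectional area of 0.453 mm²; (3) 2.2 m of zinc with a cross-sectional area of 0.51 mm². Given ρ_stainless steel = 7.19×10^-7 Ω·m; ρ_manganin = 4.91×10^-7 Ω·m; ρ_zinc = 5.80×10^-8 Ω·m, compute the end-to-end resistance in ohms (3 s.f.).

39.8 Ω

Seg 1: A = π(d/2)² = π(2.0950e-04 m)² = 1.379e-07 m²
R_1 = (7.19×10^-7)(5.47)/(1.379e-07) = 28.52 Ω
Seg 2: A = 0.453 mm² = 4.530e-07 m²
R_2 = (4.91×10^-7)(10.2)/(4.530e-07) = 11.06 Ω
Seg 3: A = 0.51 mm² = 5.100e-07 m²
R_3 = (5.80×10^-8)(2.2)/(5.100e-07) = 0.2502 Ω
R_total = R_1 + R_2 + R_3 = 39.8 Ω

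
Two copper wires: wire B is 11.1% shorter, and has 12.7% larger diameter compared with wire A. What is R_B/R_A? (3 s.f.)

0.700

R ∝ L/d², so R_B/R_A = (1 − 11.1/100) × (1 + 12.7/100)⁻²
= 0.889 × 0.7873 = 0.700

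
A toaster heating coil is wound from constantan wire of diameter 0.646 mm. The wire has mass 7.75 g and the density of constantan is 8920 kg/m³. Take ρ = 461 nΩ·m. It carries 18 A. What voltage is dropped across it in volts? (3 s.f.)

ρ = 461 nΩ·m = 4.61×10^-7 Ω·m
A = π(d/2)² = π(3.2300e-04 m)² = 3.2776e-07 m²
L = m/(density·A) = 0.00775/(8920×3.2776e-07) = 2.651 m
R = ρL/A = (4.61×10^-7)(2.651)/(3.2776e-07) = 3.728 Ω
V = IR = 18 × 3.728 = 67.1 V

67.1 V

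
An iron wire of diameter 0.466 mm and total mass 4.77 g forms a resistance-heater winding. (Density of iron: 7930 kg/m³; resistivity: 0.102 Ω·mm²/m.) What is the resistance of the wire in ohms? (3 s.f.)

2.11 Ω

ρ = 0.102 Ω·mm²/m = 1.02×10^-7 Ω·m
A = π(d/2)² = π(2.3300e-04 m)² = 1.7055e-07 m²
L = m/(density·A) = 0.00477/(7930×1.7055e-07) = 3.527 m
R = ρL/A = (1.02×10^-7)(3.527)/(1.7055e-07) = 2.11 Ω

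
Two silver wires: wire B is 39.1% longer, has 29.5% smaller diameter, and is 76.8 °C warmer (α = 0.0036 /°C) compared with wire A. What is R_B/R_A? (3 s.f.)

R ∝ ρL/d² with ρ ∝ (1+αΔT), so R_B/R_A = (1 + 39.1/100) × (1 − 29.5/100)⁻² × (1 + 0.0036×76.8)
= 1.391 × 2.012 × 1.276 = 3.57

3.57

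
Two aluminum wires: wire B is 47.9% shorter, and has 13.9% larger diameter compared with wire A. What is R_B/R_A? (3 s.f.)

R ∝ L/d², so R_B/R_A = (1 − 47.9/100) × (1 + 13.9/100)⁻²
= 0.521 × 0.7708 = 0.402

0.402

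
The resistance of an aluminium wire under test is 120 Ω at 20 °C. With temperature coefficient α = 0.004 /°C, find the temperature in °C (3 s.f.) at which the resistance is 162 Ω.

R = R₀(1 + α(T − T₀)) ⇒ T = T₀ + (R/R₀ − 1)/α
T = 20 + (162/120 − 1)/0.004 = 20 + (0.35)/0.004 = 108 °C

108 °C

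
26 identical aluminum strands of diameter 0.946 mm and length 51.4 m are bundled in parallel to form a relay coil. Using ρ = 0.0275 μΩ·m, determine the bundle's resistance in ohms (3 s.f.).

ρ = 0.0275 μΩ·m = 2.75×10^-8 Ω·m
A_strand = π(4.7300e-04 m)² = 7.029e-07 m²
R_strand = ρL/A = (2.75×10^-8)(51.4)/(7.029e-07) = 2.011 Ω
R_total = R_strand/N = 2.011/26 = 0.0773 Ω

0.0773 Ω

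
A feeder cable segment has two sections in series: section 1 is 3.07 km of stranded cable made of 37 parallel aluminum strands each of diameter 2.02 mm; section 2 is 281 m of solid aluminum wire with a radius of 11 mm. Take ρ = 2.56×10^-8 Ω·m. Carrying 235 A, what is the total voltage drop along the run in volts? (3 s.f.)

Section 1: A_strand = π(1.0100e-03)² = 3.205e-06 m²; R₁ = ρL/(N·A_s) = (2.56×10^-8)(3070)/(37×3.205e-06) = 0.6628 Ω
Section 2: A = πr² = π(1.1000e-02 m)² = 3.801e-04 m²
R₂ = (2.56×10^-8)(281)/(3.801e-04) = 0.01892 Ω
R = R₁ + R₂ = 0.6817 Ω
V = IR = 235 × 0.6817 = 160 V

160 V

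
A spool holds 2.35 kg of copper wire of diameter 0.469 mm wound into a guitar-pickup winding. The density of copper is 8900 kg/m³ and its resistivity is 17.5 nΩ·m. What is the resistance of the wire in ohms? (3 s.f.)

155 Ω

ρ = 17.5 nΩ·m = 1.75×10^-8 Ω·m
A = π(d/2)² = π(2.3450e-04 m)² = 1.7276e-07 m²
L = m/(density·A) = 2.35/(8900×1.7276e-07) = 1528 m
R = ρL/A = (1.75×10^-8)(1528)/(1.7276e-07) = 155 Ω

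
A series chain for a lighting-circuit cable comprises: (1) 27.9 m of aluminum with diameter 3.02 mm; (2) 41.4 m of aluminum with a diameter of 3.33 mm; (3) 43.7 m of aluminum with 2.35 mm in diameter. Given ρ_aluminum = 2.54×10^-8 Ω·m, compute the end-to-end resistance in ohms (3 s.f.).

Seg 1: A = π(d/2)² = π(1.5100e-03 m)² = 7.163e-06 m²
R_1 = (2.54×10^-8)(27.9)/(7.163e-06) = 0.09893 Ω
Seg 2: A = π(d/2)² = π(1.6650e-03 m)² = 8.709e-06 m²
R_2 = (2.54×10^-8)(41.4)/(8.709e-06) = 0.1207 Ω
Seg 3: A = π(d/2)² = π(1.1750e-03 m)² = 4.337e-06 m²
R_3 = (2.54×10^-8)(43.7)/(4.337e-06) = 0.2559 Ω
R_total = R_1 + R_2 + R_3 = 0.476 Ω

0.476 Ω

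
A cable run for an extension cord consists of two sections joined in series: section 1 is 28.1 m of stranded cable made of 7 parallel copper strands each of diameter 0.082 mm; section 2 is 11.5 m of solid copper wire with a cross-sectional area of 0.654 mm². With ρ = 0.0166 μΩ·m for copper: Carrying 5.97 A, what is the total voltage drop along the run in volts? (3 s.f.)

77.1 V

ρ = 0.0166 μΩ·m = 1.66×10^-8 Ω·m
Section 1: A_strand = π(4.1000e-05)² = 5.281e-09 m²; R₁ = ρL/(N·A_s) = (1.66×10^-8)(28.1)/(7×5.281e-09) = 12.62 Ω
Section 2: A = 0.654 mm² = 6.540e-07 m²
R₂ = (1.66×10^-8)(11.5)/(6.540e-07) = 0.2919 Ω
R = R₁ + R₂ = 12.91 Ω
V = IR = 5.97 × 12.91 = 77.1 V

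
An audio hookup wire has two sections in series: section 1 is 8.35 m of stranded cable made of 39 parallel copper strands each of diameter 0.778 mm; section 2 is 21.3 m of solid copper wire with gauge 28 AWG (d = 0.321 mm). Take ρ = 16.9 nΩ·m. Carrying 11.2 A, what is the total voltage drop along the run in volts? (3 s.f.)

49.9 V

ρ = 16.9 nΩ·m = 1.69×10^-8 Ω·m
Section 1: A_strand = π(3.8900e-04)² = 4.754e-07 m²; R₁ = ρL/(N·A_s) = (1.69×10^-8)(8.35)/(39×4.754e-07) = 0.007611 Ω
Section 2: A = π(0.321/2 mm)² = π(1.6050e-04 m)² = 8.093e-08 m²
R₂ = (1.69×10^-8)(21.3)/(8.093e-08) = 4.448 Ω
R = R₁ + R₂ = 4.456 Ω
V = IR = 11.2 × 4.456 = 49.9 V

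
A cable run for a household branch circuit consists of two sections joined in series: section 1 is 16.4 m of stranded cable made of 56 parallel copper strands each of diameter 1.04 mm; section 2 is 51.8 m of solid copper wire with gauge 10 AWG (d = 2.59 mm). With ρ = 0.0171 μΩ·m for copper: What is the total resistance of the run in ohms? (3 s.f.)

0.174 Ω

ρ = 0.0171 μΩ·m = 1.71×10^-8 Ω·m
Section 1: A_strand = π(5.2000e-04)² = 8.495e-07 m²; R₁ = ρL/(N·A_s) = (1.71×10^-8)(16.4)/(56×8.495e-07) = 0.005895 Ω
Section 2: A = π(2.59/2 mm)² = π(1.2950e-03 m)² = 5.269e-06 m²
R₂ = (1.71×10^-8)(51.8)/(5.269e-06) = 0.1681 Ω
R = R₁ + R₂ = 0.174 Ω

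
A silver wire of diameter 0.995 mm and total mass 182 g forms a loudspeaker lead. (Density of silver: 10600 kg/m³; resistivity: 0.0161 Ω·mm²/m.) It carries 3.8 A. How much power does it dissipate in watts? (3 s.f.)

ρ = 0.0161 Ω·mm²/m = 1.61×10^-8 Ω·m
A = π(d/2)² = π(4.9750e-04 m)² = 7.7756e-07 m²
L = m/(density·A) = 0.182/(10600×7.7756e-07) = 22.08 m
R = ρL/A = (1.61×10^-8)(22.08)/(7.7756e-07) = 0.4572 Ω
P = I²R = (3.8)² × 0.4572 = 6.60 W

6.60 W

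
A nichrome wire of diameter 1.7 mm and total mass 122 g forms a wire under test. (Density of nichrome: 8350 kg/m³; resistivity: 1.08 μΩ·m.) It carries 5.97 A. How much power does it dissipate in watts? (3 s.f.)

ρ = 1.08 μΩ·m = 1.08×10^-6 Ω·m
A = π(d/2)² = π(8.5000e-04 m)² = 2.2698e-06 m²
L = m/(density·A) = 0.122/(8350×2.2698e-06) = 6.437 m
R = ρL/A = (1.08×10^-6)(6.437)/(2.2698e-06) = 3.063 Ω
P = I²R = (5.97)² × 3.063 = 109 W

109 W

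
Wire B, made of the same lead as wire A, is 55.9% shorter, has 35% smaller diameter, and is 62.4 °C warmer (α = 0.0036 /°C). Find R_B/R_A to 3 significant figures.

R ∝ ρL/d² with ρ ∝ (1+αΔT), so R_B/R_A = (1 − 55.9/100) × (1 − 35/100)⁻² × (1 + 0.0036×62.4)
= 0.441 × 2.367 × 1.225 = 1.28

1.28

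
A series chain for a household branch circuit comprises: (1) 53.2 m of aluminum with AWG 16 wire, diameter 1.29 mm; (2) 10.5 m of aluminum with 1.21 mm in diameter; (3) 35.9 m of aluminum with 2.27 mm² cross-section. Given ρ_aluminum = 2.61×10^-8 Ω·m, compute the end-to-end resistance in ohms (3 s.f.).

1.71 Ω

Seg 1: A = π(1.29/2 mm)² = π(6.4500e-04 m)² = 1.307e-06 m²
R_1 = (2.61×10^-8)(53.2)/(1.307e-06) = 1.062 Ω
Seg 2: A = π(d/2)² = π(6.0500e-04 m)² = 1.150e-06 m²
R_2 = (2.61×10^-8)(10.5)/(1.150e-06) = 0.2383 Ω
Seg 3: A = 2.27 mm² = 2.270e-06 m²
R_3 = (2.61×10^-8)(35.9)/(2.270e-06) = 0.4128 Ω
R_total = R_1 + R_2 + R_3 = 1.71 Ω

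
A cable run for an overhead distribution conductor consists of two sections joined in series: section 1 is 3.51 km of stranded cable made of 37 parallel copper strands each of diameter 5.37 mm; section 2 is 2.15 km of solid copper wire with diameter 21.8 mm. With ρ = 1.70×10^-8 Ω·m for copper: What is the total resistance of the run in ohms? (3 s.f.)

Section 1: A_strand = π(2.6850e-03)² = 2.265e-05 m²; R₁ = ρL/(N·A_s) = (1.70×10^-8)(3510)/(37×2.265e-05) = 0.07121 Ω
Section 2: A = π(d/2)² = π(1.0900e-02 m)² = 3.733e-04 m²
R₂ = (1.70×10^-8)(2150)/(3.733e-04) = 0.09792 Ω
R = R₁ + R₂ = 0.169 Ω

0.169 Ω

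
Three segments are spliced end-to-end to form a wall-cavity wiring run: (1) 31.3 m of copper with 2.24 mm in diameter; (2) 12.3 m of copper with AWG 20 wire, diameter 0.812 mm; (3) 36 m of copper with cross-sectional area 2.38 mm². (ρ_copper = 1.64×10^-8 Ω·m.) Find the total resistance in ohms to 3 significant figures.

Seg 1: A = π(d/2)² = π(1.1200e-03 m)² = 3.941e-06 m²
R_1 = (1.64×10^-8)(31.3)/(3.941e-06) = 0.1303 Ω
Seg 2: A = π(0.812/2 mm)² = π(4.0600e-04 m)² = 5.178e-07 m²
R_2 = (1.64×10^-8)(12.3)/(5.178e-07) = 0.3895 Ω
Seg 3: A = 2.38 mm² = 2.380e-06 m²
R_3 = (1.64×10^-8)(36)/(2.380e-06) = 0.2481 Ω
R_total = R_1 + R_2 + R_3 = 0.768 Ω

0.768 Ω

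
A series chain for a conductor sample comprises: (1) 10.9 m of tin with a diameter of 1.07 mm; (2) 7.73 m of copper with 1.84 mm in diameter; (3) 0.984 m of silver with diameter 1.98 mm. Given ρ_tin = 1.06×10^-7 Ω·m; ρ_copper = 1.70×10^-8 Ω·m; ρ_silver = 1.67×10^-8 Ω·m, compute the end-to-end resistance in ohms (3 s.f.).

1.34 Ω

Seg 1: A = π(d/2)² = π(5.3500e-04 m)² = 8.992e-07 m²
R_1 = (1.06×10^-7)(10.9)/(8.992e-07) = 1.285 Ω
Seg 2: A = π(d/2)² = π(9.2000e-04 m)² = 2.659e-06 m²
R_2 = (1.70×10^-8)(7.73)/(2.659e-06) = 0.04942 Ω
Seg 3: A = π(d/2)² = π(9.9000e-04 m)² = 3.079e-06 m²
R_3 = (1.67×10^-8)(0.984)/(3.079e-06) = 0.005337 Ω
R_total = R_1 + R_2 + R_3 = 1.34 Ω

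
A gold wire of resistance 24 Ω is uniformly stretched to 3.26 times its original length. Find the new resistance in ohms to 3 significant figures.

255 Ω

Volume constant ⇒ A' = A/k with k = 3.26. R' = ρ(kL)/(A/k) = k²R.
R' = 10.63 × 24 = 255 Ω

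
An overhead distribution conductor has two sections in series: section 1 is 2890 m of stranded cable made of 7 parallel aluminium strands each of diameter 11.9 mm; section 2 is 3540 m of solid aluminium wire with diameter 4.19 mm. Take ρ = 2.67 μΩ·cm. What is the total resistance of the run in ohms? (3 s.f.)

6.95 Ω

ρ = 2.67 μΩ·cm = 2.67×10^-8 Ω·m
Section 1: A_strand = π(5.9500e-03)² = 1.112e-04 m²; R₁ = ρL/(N·A_s) = (2.67×10^-8)(2890)/(7×1.112e-04) = 0.09911 Ω
Section 2: A = π(d/2)² = π(2.0950e-03 m)² = 1.379e-05 m²
R₂ = (2.67×10^-8)(3540)/(1.379e-05) = 6.855 Ω
R = R₁ + R₂ = 6.95 Ω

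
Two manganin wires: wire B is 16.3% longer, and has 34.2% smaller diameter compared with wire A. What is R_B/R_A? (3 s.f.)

R ∝ L/d², so R_B/R_A = (1 + 16.3/100) × (1 − 34.2/100)⁻²
= 1.163 × 2.31 = 2.69

2.69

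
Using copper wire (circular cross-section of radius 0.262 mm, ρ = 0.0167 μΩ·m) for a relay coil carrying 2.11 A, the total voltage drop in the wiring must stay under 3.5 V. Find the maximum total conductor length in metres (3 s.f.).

21.4 m

ρ = 0.0167 μΩ·m = 1.67×10^-8 Ω·m
A = πr² = π(2.6200e-04 m)² = 2.157e-07 m²
L_max = V_max·A/(1·ρI) = (3.5)(2.157e-07)/(1.67×10^-8×2.11) = 21.4 m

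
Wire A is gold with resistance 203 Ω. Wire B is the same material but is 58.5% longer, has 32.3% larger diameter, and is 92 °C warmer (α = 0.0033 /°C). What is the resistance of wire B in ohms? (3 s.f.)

240 Ω

R ∝ ρL/d² with ρ ∝ (1+αΔT), so R_B/R_A = (1 + 58.5/100) × (1 + 32.3/100)⁻² × (1 + 0.0033×92)
= 1.585 × 0.5713 × 1.304 = 1.181
R_B = 1.181 × 203 = 240 Ω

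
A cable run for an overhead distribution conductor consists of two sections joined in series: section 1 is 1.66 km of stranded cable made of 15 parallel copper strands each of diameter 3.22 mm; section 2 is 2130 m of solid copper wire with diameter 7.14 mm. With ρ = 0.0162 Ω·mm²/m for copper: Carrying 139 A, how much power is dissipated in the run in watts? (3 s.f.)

20900 W

ρ = 0.0162 Ω·mm²/m = 1.62×10^-8 Ω·m
Section 1: A_strand = π(1.6100e-03)² = 8.143e-06 m²; R₁ = ρL/(N·A_s) = (1.62×10^-8)(1660)/(15×8.143e-06) = 0.2202 Ω
Section 2: A = π(d/2)² = π(3.5700e-03 m)² = 4.004e-05 m²
R₂ = (1.62×10^-8)(2130)/(4.004e-05) = 0.8618 Ω
R = R₁ + R₂ = 1.082 Ω
P = I²R = (139)² × 1.082 = 20900 W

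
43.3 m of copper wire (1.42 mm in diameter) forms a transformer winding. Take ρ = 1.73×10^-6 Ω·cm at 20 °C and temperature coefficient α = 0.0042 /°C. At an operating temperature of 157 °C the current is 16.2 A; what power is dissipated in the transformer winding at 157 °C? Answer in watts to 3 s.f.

ρ = 1.73×10^-6 Ω·cm = 1.73×10^-8 Ω·m
A = π(d/2)² = π(7.1000e-04 m)² = 1.584e-06 m²
R₍20₎ = ρL/A = (1.73×10^-8)(43.3)/(1.584e-06) = 0.473 Ω
R₍157₎ = R₍20₎(1 + αΔT) = 0.473 × (1 + 0.0042×137) = 0.7452 Ω
P = I²R = (16.2)² × 0.7452 = 196 W

196 W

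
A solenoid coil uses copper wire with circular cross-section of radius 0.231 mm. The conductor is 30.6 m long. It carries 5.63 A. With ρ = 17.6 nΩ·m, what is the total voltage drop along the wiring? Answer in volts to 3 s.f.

ρ = 17.6 nΩ·m = 1.76×10^-8 Ω·m
A = πr² = π(2.3100e-04 m)² = 1.676e-07 m²
R = ρL/A = (1.76×10^-8)(30.6)/(1.676e-07) = 3.213 Ω
V = IR = 5.63 × 3.213 = 18.1 V

18.1 V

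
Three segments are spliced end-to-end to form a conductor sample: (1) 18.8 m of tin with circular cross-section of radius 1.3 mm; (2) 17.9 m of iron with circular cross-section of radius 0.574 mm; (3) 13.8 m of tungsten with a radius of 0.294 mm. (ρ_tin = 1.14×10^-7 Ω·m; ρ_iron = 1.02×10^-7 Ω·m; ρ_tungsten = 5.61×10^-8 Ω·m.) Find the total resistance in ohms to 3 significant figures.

5.02 Ω

Seg 1: A = πr² = π(1.3000e-03 m)² = 5.309e-06 m²
R_1 = (1.14×10^-7)(18.8)/(5.309e-06) = 0.4037 Ω
Seg 2: A = πr² = π(5.7400e-04 m)² = 1.035e-06 m²
R_2 = (1.02×10^-7)(17.9)/(1.035e-06) = 1.764 Ω
Seg 3: A = πr² = π(2.9400e-04 m)² = 2.715e-07 m²
R_3 = (5.61×10^-8)(13.8)/(2.715e-07) = 2.851 Ω
R_total = R_1 + R_2 + R_3 = 5.02 Ω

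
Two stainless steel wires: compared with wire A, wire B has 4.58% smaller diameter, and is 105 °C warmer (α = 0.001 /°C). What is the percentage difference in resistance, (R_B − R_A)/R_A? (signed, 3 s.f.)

R ∝ ρL/d² with ρ ∝ (1+αΔT), so R_B/R_A = (1 − 4.58/100)⁻² × (1 + 0.001×105)
= 1.098 × 1.105 = 1.214
(R_B − R_A)/R_A = 1.214 − 1 = 21.4%

21.4%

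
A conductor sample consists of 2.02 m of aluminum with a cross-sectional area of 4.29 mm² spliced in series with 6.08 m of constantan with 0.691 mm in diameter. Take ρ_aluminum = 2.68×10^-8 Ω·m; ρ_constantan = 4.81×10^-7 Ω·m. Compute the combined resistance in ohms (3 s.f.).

Segment 1: A = 4.29 mm² = 4.290e-06 m²
R₁ = ρL/A = (2.68×10^-8)(2.02)/(4.290e-06) = 0.01262 Ω
Segment 2: A = π(d/2)² = π(3.4550e-04 m)² = 3.750e-07 m²
R₂ = (4.81×10^-7)(6.08)/(3.750e-07) = 7.798 Ω
R = R₁ + R₂ = 7.81 Ω

7.81 Ω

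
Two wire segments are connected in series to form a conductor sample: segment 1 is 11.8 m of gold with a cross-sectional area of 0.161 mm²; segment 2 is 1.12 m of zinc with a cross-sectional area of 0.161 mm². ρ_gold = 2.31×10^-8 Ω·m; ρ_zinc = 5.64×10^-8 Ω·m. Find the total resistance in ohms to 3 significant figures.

Segment 1: A = 0.161 mm² = 1.610e-07 m²
R₁ = ρL/A = (2.31×10^-8)(11.8)/(1.610e-07) = 1.693 Ω
R₂ = (5.64×10^-8)(1.12)/(1.610e-07) = 0.3923 Ω
R = R₁ + R₂ = 2.09 Ω

2.09 Ω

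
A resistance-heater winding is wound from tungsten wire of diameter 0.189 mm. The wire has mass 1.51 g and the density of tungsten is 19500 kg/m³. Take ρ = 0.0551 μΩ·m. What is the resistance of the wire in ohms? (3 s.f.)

ρ = 0.0551 μΩ·m = 5.51×10^-8 Ω·m
A = π(d/2)² = π(9.4500e-05 m)² = 2.8055e-08 m²
L = m/(density·A) = 0.00151/(19500×2.8055e-08) = 2.76 m
R = ρL/A = (5.51×10^-8)(2.76)/(2.8055e-08) = 5.42 Ω

5.42 Ω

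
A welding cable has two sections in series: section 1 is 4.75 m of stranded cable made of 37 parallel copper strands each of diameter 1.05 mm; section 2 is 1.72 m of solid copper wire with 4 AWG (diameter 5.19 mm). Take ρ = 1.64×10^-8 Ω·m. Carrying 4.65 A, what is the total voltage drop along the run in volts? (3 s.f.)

Section 1: A_strand = π(5.2500e-04)² = 8.659e-07 m²; R₁ = ρL/(N·A_s) = (1.64×10^-8)(4.75)/(37×8.659e-07) = 0.002431 Ω
Section 2: A = π(5.19/2 mm)² = π(2.5950e-03 m)² = 2.116e-05 m²
R₂ = (1.64×10^-8)(1.72)/(2.116e-05) = 0.001333 Ω
R = R₁ + R₂ = 0.003765 Ω
V = IR = 4.65 × 0.003765 = 0.0175 V

0.0175 V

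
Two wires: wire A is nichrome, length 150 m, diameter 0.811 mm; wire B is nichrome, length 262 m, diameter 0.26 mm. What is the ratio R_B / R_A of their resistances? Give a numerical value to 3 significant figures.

R ∝ ρL/d², so R_B/R_A = (L_B/L_A) × (d_A/d_B)²
= (262/150) × (0.811/0.26)² = 17.0

17.0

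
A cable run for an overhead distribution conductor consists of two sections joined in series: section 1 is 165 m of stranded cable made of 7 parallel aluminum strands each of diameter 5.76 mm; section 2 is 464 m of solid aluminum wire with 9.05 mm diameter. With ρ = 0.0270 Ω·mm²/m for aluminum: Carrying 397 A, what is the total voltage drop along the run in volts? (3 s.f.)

87.0 V

ρ = 0.0270 Ω·mm²/m = 2.70×10^-8 Ω·m
Section 1: A_strand = π(2.8800e-03)² = 2.606e-05 m²; R₁ = ρL/(N·A_s) = (2.70×10^-8)(165)/(7×2.606e-05) = 0.02442 Ω
Section 2: A = π(d/2)² = π(4.5250e-03 m)² = 6.433e-05 m²
R₂ = (2.70×10^-8)(464)/(6.433e-05) = 0.1948 Ω
R = R₁ + R₂ = 0.2192 Ω
V = IR = 397 × 0.2192 = 87.0 V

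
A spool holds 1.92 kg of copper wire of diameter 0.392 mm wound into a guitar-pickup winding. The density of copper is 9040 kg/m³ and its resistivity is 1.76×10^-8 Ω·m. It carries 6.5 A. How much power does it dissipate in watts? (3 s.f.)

A = π(d/2)² = π(1.9600e-04 m)² = 1.2069e-07 m²
L = m/(density·A) = 1.92/(9040×1.2069e-07) = 1760 m
R = ρL/A = (1.76×10^-8)(1760)/(1.2069e-07) = 256.6 Ω
P = I²R = (6.5)² × 256.6 = 10800 W

10800 W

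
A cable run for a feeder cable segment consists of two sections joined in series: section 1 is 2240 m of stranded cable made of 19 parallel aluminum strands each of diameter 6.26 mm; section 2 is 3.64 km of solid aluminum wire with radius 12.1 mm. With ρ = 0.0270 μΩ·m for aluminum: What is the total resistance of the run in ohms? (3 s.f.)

0.317 Ω

ρ = 0.0270 μΩ·m = 2.70×10^-8 Ω·m
Section 1: A_strand = π(3.1300e-03)² = 3.078e-05 m²; R₁ = ρL/(N·A_s) = (2.70×10^-8)(2240)/(19×3.078e-05) = 0.1034 Ω
Section 2: A = πr² = π(1.2100e-02 m)² = 4.600e-04 m²
R₂ = (2.70×10^-8)(3640)/(4.600e-04) = 0.2137 Ω
R = R₁ + R₂ = 0.317 Ω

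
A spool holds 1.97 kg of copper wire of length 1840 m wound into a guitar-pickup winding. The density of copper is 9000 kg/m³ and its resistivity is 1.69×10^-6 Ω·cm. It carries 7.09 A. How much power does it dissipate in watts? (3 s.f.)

13100 W

ρ = 1.69×10^-6 Ω·cm = 1.69×10^-8 Ω·m
A = m/(density·L) = 1.97/(9000×1840) = 1.1896e-07 m²
R = ρL/A = (1.69×10^-8)(1840)/(1.1896e-07) = 261.4 Ω
P = I²R = (7.09)² × 261.4 = 13100 W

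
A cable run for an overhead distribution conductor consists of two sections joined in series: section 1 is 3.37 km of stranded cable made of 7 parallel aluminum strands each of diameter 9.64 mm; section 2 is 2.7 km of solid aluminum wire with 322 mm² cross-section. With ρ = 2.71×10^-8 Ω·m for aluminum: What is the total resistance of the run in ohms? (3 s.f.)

0.406 Ω

Section 1: A_strand = π(4.8200e-03)² = 7.299e-05 m²; R₁ = ρL/(N·A_s) = (2.71×10^-8)(3370)/(7×7.299e-05) = 0.1788 Ω
Section 2: A = 322 mm² = 3.220e-04 m²
R₂ = (2.71×10^-8)(2700)/(3.220e-04) = 0.2272 Ω
R = R₁ + R₂ = 0.406 Ω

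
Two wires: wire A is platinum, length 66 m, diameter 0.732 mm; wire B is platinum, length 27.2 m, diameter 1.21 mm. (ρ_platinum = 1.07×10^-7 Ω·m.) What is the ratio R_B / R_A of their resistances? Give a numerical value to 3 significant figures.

0.151

R ∝ ρL/d², so R_B/R_A = (L_B/L_A) × (d_A/d_B)²
= (27.2/66) × (0.732/1.21)² = 0.151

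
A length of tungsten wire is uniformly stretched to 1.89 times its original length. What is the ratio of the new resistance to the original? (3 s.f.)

3.57

Volume constant ⇒ A' = A/k with k = 1.89. R' = ρ(kL)/(A/k) = k²R.
Factor = 3.57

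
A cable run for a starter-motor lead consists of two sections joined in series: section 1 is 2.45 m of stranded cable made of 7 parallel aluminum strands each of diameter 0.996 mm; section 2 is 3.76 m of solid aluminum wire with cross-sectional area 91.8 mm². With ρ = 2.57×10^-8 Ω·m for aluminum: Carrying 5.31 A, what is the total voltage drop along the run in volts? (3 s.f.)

Section 1: A_strand = π(4.9800e-04)² = 7.791e-07 m²; R₁ = ρL/(N·A_s) = (2.57×10^-8)(2.45)/(7×7.791e-07) = 0.01154 Ω
Section 2: A = 91.8 mm² = 9.180e-05 m²
R₂ = (2.57×10^-8)(3.76)/(9.180e-05) = 0.001053 Ω
R = R₁ + R₂ = 0.0126 Ω
V = IR = 5.31 × 0.0126 = 0.0669 V

0.0669 V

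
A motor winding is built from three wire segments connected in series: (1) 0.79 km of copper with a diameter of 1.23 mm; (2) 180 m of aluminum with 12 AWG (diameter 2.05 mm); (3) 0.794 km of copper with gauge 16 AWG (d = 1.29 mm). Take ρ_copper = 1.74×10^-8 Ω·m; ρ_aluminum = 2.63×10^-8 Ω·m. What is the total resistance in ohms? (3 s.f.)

Seg 1: A = π(d/2)² = π(6.1500e-04 m)² = 1.188e-06 m²
R_1 = (1.74×10^-8)(790)/(1.188e-06) = 11.57 Ω
Seg 2: A = π(2.05/2 mm)² = π(1.0250e-03 m)² = 3.301e-06 m²
R_2 = (2.63×10^-8)(180)/(3.301e-06) = 1.434 Ω
Seg 3: A = π(1.29/2 mm)² = π(6.4500e-04 m)² = 1.307e-06 m²
R_3 = (1.74×10^-8)(794)/(1.307e-06) = 10.57 Ω
R_total = R_1 + R_2 + R_3 = 23.6 Ω

23.6 Ω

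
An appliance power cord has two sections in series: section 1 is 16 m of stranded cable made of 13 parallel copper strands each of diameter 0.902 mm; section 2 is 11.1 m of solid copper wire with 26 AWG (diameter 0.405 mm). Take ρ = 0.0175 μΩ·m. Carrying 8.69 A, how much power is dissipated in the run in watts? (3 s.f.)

ρ = 0.0175 μΩ·m = 1.75×10^-8 Ω·m
Section 1: A_strand = π(4.5100e-04)² = 6.390e-07 m²; R₁ = ρL/(N·A_s) = (1.75×10^-8)(16)/(13×6.390e-07) = 0.03371 Ω
Section 2: A = π(0.405/2 mm)² = π(2.0250e-04 m)² = 1.288e-07 m²
R₂ = (1.75×10^-8)(11.1)/(1.288e-07) = 1.508 Ω
R = R₁ + R₂ = 1.542 Ω
P = I²R = (8.69)² × 1.542 = 116 W

116 W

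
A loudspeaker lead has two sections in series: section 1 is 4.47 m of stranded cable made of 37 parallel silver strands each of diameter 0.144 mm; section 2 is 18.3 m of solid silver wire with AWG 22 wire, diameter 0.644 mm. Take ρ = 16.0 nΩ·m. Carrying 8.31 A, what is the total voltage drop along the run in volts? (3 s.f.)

8.46 V

ρ = 16.0 nΩ·m = 1.60×10^-8 Ω·m
Section 1: A_strand = π(7.2000e-05)² = 1.629e-08 m²; R₁ = ρL/(N·A_s) = (1.60×10^-8)(4.47)/(37×1.629e-08) = 0.1187 Ω
Section 2: A = π(0.644/2 mm)² = π(3.2200e-04 m)² = 3.257e-07 m²
R₂ = (1.60×10^-8)(18.3)/(3.257e-07) = 0.8989 Ω
R = R₁ + R₂ = 1.018 Ω
V = IR = 8.31 × 1.018 = 8.46 V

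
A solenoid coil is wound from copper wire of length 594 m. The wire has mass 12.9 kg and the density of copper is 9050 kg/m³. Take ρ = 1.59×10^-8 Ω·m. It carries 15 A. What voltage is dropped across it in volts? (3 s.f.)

A = m/(density·L) = 12.9/(9050×594) = 2.3997e-06 m²
R = ρL/A = (1.59×10^-8)(594)/(2.3997e-06) = 3.936 Ω
V = IR = 15 × 3.936 = 59.0 V

59.0 V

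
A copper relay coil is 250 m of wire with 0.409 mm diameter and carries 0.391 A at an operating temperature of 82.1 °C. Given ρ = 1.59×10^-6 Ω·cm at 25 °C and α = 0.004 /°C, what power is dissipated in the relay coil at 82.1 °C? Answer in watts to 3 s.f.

ρ = 1.59×10^-6 Ω·cm = 1.59×10^-8 Ω·m
A = π(d/2)² = π(2.0450e-04 m)² = 1.314e-07 m²
R₍25₎ = ρL/A = (1.59×10^-8)(250)/(1.314e-07) = 30.26 Ω
R₍82.1₎ = R₍25₎(1 + αΔT) = 30.26 × (1 + 0.004×57.1) = 37.17 Ω
P = I²R = (0.391)² × 37.17 = 5.68 W

5.68 W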